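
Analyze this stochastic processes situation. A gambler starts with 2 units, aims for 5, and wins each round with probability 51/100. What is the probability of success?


Gambler's ruin formula:
r = q/p = 0.4900/0.5100 = 0.9608
P(win) = (1 - r^i)/(1 - r^N)
= (1 - 0.9608^2)/(1 - 0.9608^5)
= 0.4241

0.4241


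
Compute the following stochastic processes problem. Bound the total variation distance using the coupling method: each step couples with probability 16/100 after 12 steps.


TV distance bound <= (1-delta)^n
= (1 - 0.1600)^12
= 0.8400^12
= 0.1234

0.1234


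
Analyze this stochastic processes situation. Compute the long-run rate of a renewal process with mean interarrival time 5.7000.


Long-run renewal rate = 1/E(X)
= 1/5.7000
= 0.1754

0.1754


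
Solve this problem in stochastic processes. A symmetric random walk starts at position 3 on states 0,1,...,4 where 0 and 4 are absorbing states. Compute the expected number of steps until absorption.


For symmetric RW on 0,...,N with absorbing barriers, E(i) = i*(N-i)
E(3) = 3 * 1 = 3

3


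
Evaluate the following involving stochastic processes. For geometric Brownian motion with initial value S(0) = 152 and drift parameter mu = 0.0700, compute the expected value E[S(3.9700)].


E[S(t)] = S(0) * exp(mu * t)
= 152 * exp(0.0700 * 3.9700)
= 152 * 1.3204
= 200.6938

200.6938


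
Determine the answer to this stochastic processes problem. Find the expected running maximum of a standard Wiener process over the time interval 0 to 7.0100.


E(max B(s)) = sqrt(2t/pi)
= sqrt(2*7.0100/pi)
= sqrt(4.4627)
= 2.1125

2.1125


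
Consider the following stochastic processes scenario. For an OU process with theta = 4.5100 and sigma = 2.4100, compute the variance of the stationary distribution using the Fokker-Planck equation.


Stationary variance = sigma^2 / (2*theta)
= 2.4100^2 / (2*4.5100)
= 5.8081 / 9.0200
= 0.6439

0.6439


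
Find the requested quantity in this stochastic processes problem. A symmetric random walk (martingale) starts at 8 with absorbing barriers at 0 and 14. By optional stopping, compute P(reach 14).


By optional stopping theorem: E(M at tau) = M(0) = 8
P(hit 14)*14 + P(hit 0)*0 = 8
P(hit 14) = (8 - 0)/(14 - 0) = 4/7 = 0.5714

0.5714


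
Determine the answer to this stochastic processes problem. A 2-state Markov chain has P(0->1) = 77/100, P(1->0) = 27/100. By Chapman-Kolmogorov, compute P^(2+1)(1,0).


P^3 = P^2 * P^1
Computing via matrix multiplication of the transition matrix.
Entry (1,0) of P^3 = 0.2596

0.2596


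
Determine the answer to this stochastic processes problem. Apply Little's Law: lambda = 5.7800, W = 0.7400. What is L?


Little's Law: L = lambda * W
= 5.7800 * 0.7400
= 4.2772

4.2772


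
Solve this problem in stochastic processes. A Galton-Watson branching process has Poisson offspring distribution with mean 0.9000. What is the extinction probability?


Since mu = 0.9000 <= 1, extinction probability = 1.

1.0000


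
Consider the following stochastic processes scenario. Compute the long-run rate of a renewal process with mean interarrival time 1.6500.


Long-run renewal rate = 1/E(X)
= 1/1.6500
= 0.6061

0.6061


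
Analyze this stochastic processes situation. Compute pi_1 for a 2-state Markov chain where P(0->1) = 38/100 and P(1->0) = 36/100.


Stationary distribution: pi_0 = p10/(p01+p10), pi_1 = p01/(p01+p10)
p01 = 0.3800, p10 = 0.3600
pi_1 = 0.5135

0.5135


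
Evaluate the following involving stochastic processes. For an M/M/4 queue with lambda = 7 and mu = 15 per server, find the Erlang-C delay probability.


a = lambda/mu = 0.4667
rho = a/c = 0.1167
Erlang-C formula applied:
C(c,a) = 0.0014

0.0014


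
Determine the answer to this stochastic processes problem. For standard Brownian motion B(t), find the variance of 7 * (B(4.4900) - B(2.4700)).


Var(alpha*(B(t)-B(s))) = alpha^2 * (t-s)
= 7^2 * (4.4900 - 2.4700)
= 49 * 2.0200
= 98.9800

98.9800


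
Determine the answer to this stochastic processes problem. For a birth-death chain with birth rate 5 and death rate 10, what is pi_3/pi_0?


For birth-death process, pi_n/pi_0 = (lambda/mu)^n
= (5/10)^3
= 0.1250

0.1250


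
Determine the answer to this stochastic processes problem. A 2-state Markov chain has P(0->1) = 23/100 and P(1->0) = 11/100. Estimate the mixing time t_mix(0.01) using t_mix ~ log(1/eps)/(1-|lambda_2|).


lambda_2 = |1 - p01 - p10| = |1 - 0.2300 - 0.1100| = 0.6600
t_mix ~ log(1/eps)/(1 - |lambda_2|)
= log(100)/(1 - 0.6600) = 4.6052/0.3400
= 13.5446

13.5446


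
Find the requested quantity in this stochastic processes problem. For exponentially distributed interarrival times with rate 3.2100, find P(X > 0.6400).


P(X > t) = exp(-lambda * t)
= exp(-3.2100 * 0.6400)
= exp(-2.0544) = 0.1282

0.1282


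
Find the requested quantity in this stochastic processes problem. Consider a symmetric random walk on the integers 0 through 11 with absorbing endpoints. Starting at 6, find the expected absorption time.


For symmetric RW on 0,...,N with absorbing barriers, E(i) = i*(N-i)
E(6) = 6 * 5 = 30

30


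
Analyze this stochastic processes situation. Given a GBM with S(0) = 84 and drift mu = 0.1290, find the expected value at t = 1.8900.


E[S(t)] = S(0) * exp(mu * t)
= 84 * exp(0.1290 * 1.8900)
= 84 * 1.2761
= 107.1926

107.1926


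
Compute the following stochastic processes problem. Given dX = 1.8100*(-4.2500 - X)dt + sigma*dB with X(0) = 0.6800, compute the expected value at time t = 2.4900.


E[X(t)] = mu + (X(0) - mu)*exp(-theta*t)
= -4.2500 + (0.6800 - -4.2500)*exp(-1.8100*2.4900)
= -4.2500 + 4.9300 * 0.0110
= -4.1956

-4.1956


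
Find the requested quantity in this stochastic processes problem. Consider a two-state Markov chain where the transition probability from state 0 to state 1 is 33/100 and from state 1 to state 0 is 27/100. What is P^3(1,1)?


Computing P^3 by matrix multiplication.
P = [[0.6700, 0.3300], [0.2700, 0.7300]]
After raising P to the power 3:
P^3(1,1) = 0.5788

0.5788


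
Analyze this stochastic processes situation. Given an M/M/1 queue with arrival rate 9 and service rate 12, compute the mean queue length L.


rho = 9/12 = 0.7500
L = rho/(1-rho)
= 0.7500/0.2500
= 3.0000

3.0000


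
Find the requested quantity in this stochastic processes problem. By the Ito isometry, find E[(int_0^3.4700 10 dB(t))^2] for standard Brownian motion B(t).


By Ito isometry: E[(int f dB)^2] = int f^2 dt
= 10^2 * 3.4700
= 100 * 3.4700 = 347.0000

347.0000


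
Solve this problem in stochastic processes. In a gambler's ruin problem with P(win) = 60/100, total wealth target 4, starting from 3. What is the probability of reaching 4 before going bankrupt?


Gambler's ruin formula:
r = q/p = 0.4000/0.6000 = 0.6667
P(win) = (1 - r^i)/(1 - r^N)
= (1 - 0.6667^3)/(1 - 0.6667^4)
= 0.8769

0.8769


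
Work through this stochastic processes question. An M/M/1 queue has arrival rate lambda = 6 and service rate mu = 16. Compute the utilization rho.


rho = lambda/mu
= 6/16
= 0.3750

0.3750


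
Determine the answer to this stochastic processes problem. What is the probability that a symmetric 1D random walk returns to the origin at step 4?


P(S(4) = 0) = C(4,2) / 4^2
= 6 / 16
= 0.3750

0.3750


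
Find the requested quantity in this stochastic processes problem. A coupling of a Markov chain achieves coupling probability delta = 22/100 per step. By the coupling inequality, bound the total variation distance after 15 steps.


TV distance bound <= (1-delta)^n
= (1 - 0.2200)^15
= 0.7800^15
= 0.0241

0.0241


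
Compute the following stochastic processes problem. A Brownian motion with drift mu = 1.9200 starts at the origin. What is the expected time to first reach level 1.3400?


Expected first passage time = a/mu
= 1.3400/1.9200
= 0.6979

0.6979


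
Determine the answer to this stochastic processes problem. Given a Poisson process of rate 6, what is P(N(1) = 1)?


P(N(t)=k) = (lambda*t)^k * exp(-lambda*t) / k!
lambda*t = 6
= 6^1 * exp(-6) / 1!
= 6 * 0.0025 / 1
= 0.0149

0.0149


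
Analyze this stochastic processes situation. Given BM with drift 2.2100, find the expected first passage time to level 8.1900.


Expected first passage time = a/mu
= 8.1900/2.2100
= 3.7059

3.7059


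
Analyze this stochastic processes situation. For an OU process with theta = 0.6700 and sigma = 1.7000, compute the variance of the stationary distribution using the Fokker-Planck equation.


Stationary variance = sigma^2 / (2*theta)
= 1.7000^2 / (2*0.6700)
= 2.8900 / 1.3400
= 2.1567

2.1567


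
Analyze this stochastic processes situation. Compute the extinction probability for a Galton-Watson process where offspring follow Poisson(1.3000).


Since mu = 1.3000 > 1, extinction prob q < 1.
Solve s = exp(mu*(s-1)) iteratively.
q = 0.5770

0.5770


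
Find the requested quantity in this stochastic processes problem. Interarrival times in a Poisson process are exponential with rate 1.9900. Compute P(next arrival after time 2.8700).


P(X > t) = exp(-lambda * t)
= exp(-1.9900 * 2.8700)
= exp(-5.7113) = 0.0033

0.0033


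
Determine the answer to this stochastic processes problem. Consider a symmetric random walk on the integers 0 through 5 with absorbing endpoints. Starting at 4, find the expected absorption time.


For symmetric RW on 0,...,N with absorbing barriers, E(i) = i*(N-i)
E(4) = 4 * 1 = 4

4


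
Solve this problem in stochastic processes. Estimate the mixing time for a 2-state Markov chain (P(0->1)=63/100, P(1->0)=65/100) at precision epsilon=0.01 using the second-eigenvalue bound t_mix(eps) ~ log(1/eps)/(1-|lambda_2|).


lambda_2 = |1 - p01 - p10| = |1 - 0.6300 - 0.6500| = 0.2800
t_mix ~ log(1/eps)/(1 - |lambda_2|)
= log(100)/(1 - 0.2800) = 4.6052/0.7200
= 6.3961

6.3961


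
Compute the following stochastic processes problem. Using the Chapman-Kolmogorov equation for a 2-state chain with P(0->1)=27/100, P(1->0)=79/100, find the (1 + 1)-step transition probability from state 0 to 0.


P^2 = P^1 * P^1
Computing via matrix multiplication of the transition matrix.
Entry (0,0) of P^2 = 0.7462

0.7462


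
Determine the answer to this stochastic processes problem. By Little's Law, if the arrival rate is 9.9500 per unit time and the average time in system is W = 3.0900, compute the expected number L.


Little's Law: L = lambda * W
= 9.9500 * 3.0900
= 30.7455

30.7455


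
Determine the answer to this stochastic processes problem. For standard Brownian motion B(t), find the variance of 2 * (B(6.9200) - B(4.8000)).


Var(alpha*(B(t)-B(s))) = alpha^2 * (t-s)
= 2^2 * (6.9200 - 4.8000)
= 4 * 2.1200
= 8.4800

8.4800


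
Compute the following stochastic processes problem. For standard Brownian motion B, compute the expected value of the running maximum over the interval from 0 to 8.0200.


E(max B(s)) = sqrt(2t/pi)
= sqrt(2*8.0200/pi)
= sqrt(5.1057)
= 2.2596

2.2596


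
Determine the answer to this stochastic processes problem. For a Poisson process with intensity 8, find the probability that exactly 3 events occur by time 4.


P(N(t)=k) = (lambda*t)^k * exp(-lambda*t) / k!
lambda*t = 32
= 32^3 * exp(-32) / 3!
= 32768 * 1.2664e-14 / 6
= 6.9163e-11

6.9163e-11


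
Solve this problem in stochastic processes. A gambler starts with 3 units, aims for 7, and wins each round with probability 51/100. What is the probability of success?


Gambler's ruin formula:
r = q/p = 0.4900/0.5100 = 0.9608
P(win) = (1 - r^i)/(1 - r^N)
= (1 - 0.9608^3)/(1 - 0.9608^7)
= 0.4630

0.4630


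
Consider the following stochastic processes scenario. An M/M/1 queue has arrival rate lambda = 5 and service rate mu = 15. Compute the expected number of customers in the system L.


rho = 5/15 = 0.3333
L = rho/(1-rho)
= 0.3333/0.6667
= 0.5000

0.5000


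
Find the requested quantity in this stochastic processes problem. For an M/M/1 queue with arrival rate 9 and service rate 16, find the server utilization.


rho = lambda/mu
= 9/16
= 0.5625

0.5625


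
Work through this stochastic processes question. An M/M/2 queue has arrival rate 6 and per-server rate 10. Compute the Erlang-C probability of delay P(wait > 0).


a = lambda/mu = 0.6000
rho = a/c = 0.3000
Erlang-C formula applied:
C(c,a) = 0.1385

0.1385


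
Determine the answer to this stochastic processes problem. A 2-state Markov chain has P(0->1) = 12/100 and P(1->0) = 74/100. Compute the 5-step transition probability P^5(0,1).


Computing P^5 by matrix multiplication.
P = [[0.8800, 0.1200], [0.7400, 0.2600]]
After raising P to the power 5:
P^5(0,1) = 0.1395

0.1395


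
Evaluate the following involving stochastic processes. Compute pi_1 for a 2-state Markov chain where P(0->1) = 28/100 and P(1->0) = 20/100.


Stationary distribution: pi_0 = p10/(p01+p10), pi_1 = p01/(p01+p10)
p01 = 0.2800, p10 = 0.2000
pi_1 = 0.5833

0.5833


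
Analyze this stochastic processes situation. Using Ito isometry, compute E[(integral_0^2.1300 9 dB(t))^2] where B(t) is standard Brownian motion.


By Ito isometry: E[(int f dB)^2] = int f^2 dt
= 9^2 * 2.1300
= 81 * 2.1300 = 172.5300

172.5300


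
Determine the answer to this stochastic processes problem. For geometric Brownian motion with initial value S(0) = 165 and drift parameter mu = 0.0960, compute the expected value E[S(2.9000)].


E[S(t)] = S(0) * exp(mu * t)
= 165 * exp(0.0960 * 2.9000)
= 165 * 1.3210
= 217.9674

217.9674


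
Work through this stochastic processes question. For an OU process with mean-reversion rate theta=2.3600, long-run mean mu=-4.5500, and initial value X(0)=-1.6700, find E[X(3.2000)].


E[X(t)] = mu + (X(0) - mu)*exp(-theta*t)
= -4.5500 + (-1.6700 - -4.5500)*exp(-2.3600*3.2000)
= -4.5500 + 2.8800 * 5.2506e-04
= -4.5485

-4.5485


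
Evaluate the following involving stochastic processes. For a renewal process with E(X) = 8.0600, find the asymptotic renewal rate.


Long-run renewal rate = 1/E(X)
= 1/8.0600
= 0.1241

0.1241


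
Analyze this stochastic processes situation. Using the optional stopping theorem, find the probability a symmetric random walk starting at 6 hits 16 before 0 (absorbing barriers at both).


By optional stopping theorem: E(M at tau) = M(0) = 6
P(hit 16)*16 + P(hit 0)*0 = 6
P(hit 16) = (6 - 0)/(16 - 0) = 3/8 = 0.3750

0.3750


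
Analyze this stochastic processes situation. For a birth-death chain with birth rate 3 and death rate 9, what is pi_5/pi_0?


For birth-death process, pi_n/pi_0 = (lambda/mu)^n
= (3/9)^5
= 0.0041

0.0041


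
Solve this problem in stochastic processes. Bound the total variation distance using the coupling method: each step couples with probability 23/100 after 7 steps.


TV distance bound <= (1-delta)^n
= (1 - 0.2300)^7
= 0.7700^7
= 0.1605

0.1605


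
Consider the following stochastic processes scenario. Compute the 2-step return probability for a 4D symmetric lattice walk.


P(return in 2 steps) = P(reverse first step) = 1/(2d)
= 1/8
= 0.1250

0.1250


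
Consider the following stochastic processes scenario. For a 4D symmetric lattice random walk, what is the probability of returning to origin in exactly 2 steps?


P(return in 2 steps) = P(reverse first step) = 1/(2d)
= 1/8
= 0.1250

0.1250


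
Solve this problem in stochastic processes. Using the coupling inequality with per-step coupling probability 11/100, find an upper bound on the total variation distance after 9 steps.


TV distance bound <= (1-delta)^n
= (1 - 0.1100)^9
= 0.8900^9
= 0.3504

0.3504


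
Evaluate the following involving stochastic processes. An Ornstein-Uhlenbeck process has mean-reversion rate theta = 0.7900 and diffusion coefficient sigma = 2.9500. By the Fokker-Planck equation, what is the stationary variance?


Stationary variance = sigma^2 / (2*theta)
= 2.9500^2 / (2*0.7900)
= 8.7025 / 1.5800
= 5.5079

5.5079


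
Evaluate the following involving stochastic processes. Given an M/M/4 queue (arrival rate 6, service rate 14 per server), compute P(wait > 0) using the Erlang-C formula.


a = lambda/mu = 0.4286
rho = a/c = 0.1071
Erlang-C formula applied:
C(c,a) = 0.0010

0.0010


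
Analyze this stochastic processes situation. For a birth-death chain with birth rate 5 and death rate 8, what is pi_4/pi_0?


For birth-death process, pi_n/pi_0 = (lambda/mu)^n
= (5/8)^4
= 0.1526

0.1526


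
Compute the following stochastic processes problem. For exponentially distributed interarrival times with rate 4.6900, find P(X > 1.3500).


P(X > t) = exp(-lambda * t)
= exp(-4.6900 * 1.3500)
= exp(-6.3315) = 0.0018

0.0018


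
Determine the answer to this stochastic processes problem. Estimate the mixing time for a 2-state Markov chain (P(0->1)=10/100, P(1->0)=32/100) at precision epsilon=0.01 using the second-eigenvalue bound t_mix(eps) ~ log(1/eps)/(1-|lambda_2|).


lambda_2 = |1 - p01 - p10| = |1 - 0.1000 - 0.3200| = 0.5800
t_mix ~ log(1/eps)/(1 - |lambda_2|)
= log(100)/(1 - 0.5800) = 4.6052/0.4200
= 10.9647

10.9647


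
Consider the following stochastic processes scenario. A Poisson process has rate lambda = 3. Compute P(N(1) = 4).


P(N(t)=k) = (lambda*t)^k * exp(-lambda*t) / k!
lambda*t = 3
= 3^4 * exp(-3) / 4!
= 81 * 0.0498 / 24
= 0.1680

0.1680


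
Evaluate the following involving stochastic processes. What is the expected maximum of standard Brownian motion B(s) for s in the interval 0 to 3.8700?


E(max B(s)) = sqrt(2t/pi)
= sqrt(2*3.8700/pi)
= sqrt(2.4637)
= 1.5696

1.5696


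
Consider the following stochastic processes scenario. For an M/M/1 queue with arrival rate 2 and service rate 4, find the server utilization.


rho = lambda/mu
= 2/4
= 0.5000

0.5000


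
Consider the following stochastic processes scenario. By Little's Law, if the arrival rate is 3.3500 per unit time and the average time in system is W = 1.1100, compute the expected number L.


Little's Law: L = lambda * W
= 3.3500 * 1.1100
= 3.7185

3.7185


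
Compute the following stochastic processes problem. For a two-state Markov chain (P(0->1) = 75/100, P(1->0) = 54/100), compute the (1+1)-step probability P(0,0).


P^2 = P^1 * P^1
Computing via matrix multiplication of the transition matrix.
Entry (0,0) of P^2 = 0.4675

0.4675


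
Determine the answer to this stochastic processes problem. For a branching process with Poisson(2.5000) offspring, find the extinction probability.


Since mu = 2.5000 > 1, extinction prob q < 1.
Solve s = exp(mu*(s-1)) iteratively.
q = 0.1074

0.1074


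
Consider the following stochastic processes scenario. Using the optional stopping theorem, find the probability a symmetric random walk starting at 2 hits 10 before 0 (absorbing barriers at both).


By optional stopping theorem: E(M at tau) = M(0) = 2
P(hit 10)*10 + P(hit 0)*0 = 2
P(hit 10) = (2 - 0)/(10 - 0) = 1/5 = 0.2000

0.2000


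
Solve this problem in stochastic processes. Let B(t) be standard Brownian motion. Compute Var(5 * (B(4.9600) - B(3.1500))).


Var(alpha*(B(t)-B(s))) = alpha^2 * (t-s)
= 5^2 * (4.9600 - 3.1500)
= 25 * 1.8100
= 45.2500

45.2500


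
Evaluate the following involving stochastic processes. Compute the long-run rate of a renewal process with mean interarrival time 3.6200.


Long-run renewal rate = 1/E(X)
= 1/3.6200
= 0.2762

0.2762


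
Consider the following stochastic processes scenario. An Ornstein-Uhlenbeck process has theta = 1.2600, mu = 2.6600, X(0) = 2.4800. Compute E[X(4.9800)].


E[X(t)] = mu + (X(0) - mu)*exp(-theta*t)
= 2.6600 + (2.4800 - 2.6600)*exp(-1.2600*4.9800)
= 2.6600 + -0.1800 * 0.0019
= 2.6597

2.6597


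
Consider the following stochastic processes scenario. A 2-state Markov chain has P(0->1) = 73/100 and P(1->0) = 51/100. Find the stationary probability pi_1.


Stationary distribution: pi_0 = p10/(p01+p10), pi_1 = p01/(p01+p10)
p01 = 0.7300, p10 = 0.5100
pi_1 = 0.5887

0.5887


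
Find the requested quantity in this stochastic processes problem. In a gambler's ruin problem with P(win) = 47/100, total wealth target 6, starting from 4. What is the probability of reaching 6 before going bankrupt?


Gambler's ruin formula:
r = q/p = 0.5300/0.4700 = 1.1277
P(win) = (1 - r^i)/(1 - r^N)
= (1 - 1.1277^4)/(1 - 1.1277^6)
= 0.5842

0.5842


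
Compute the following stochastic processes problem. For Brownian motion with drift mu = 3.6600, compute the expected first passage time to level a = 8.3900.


Expected first passage time = a/mu
= 8.3900/3.6600
= 2.2923

2.2923


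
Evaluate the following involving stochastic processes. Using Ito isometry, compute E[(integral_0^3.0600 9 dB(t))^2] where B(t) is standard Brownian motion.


By Ito isometry: E[(int f dB)^2] = int f^2 dt
= 9^2 * 3.0600
= 81 * 3.0600 = 247.8600

247.8600


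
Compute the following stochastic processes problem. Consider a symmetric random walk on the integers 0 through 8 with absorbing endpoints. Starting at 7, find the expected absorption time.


For symmetric RW on 0,...,N with absorbing barriers, E(i) = i*(N-i)
E(7) = 7 * 1 = 7

7


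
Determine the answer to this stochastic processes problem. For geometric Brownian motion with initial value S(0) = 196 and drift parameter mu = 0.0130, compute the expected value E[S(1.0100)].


E[S(t)] = S(0) * exp(mu * t)
= 196 * exp(0.0130 * 1.0100)
= 196 * 1.0132
= 198.5904

198.5904


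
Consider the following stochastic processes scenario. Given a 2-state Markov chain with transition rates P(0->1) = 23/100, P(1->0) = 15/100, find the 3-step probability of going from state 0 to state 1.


Computing P^3 by matrix multiplication.
P = [[0.7700, 0.2300], [0.1500, 0.8500]]
After raising P to the power 3:
P^3(0,1) = 0.4610

0.4610


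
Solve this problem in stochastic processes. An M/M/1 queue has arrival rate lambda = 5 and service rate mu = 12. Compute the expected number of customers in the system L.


rho = 5/12 = 0.4167
L = rho/(1-rho)
= 0.4167/0.5833
= 0.7143

0.7143


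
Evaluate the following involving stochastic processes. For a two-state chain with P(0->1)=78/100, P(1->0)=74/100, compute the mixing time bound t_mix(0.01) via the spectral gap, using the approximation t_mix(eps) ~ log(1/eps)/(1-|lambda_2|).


lambda_2 = |1 - p01 - p10| = |1 - 0.7800 - 0.7400| = 0.5200
t_mix ~ log(1/eps)/(1 - |lambda_2|)
= log(100)/(1 - 0.5200) = 4.6052/0.4800
= 9.5941

9.5941


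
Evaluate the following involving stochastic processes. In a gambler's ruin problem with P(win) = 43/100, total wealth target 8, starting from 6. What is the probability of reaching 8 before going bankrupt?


Gambler's ruin formula:
r = q/p = 0.5700/0.4300 = 1.3256
P(win) = (1 - r^i)/(1 - r^N)
= (1 - 1.3256^6)/(1 - 1.3256^8)
= 0.5186

0.5186


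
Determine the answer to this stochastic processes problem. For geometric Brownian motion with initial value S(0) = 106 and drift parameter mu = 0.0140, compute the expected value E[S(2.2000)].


E[S(t)] = S(0) * exp(mu * t)
= 106 * exp(0.0140 * 2.2000)
= 106 * 1.0313
= 109.3156

109.3156


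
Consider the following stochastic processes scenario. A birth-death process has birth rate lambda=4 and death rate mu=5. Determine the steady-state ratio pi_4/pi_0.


For birth-death process, pi_n/pi_0 = (lambda/mu)^n
= (4/5)^4
= 0.4096

0.4096


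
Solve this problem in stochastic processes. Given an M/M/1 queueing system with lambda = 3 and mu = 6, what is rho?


rho = lambda/mu
= 3/6
= 0.5000

0.5000


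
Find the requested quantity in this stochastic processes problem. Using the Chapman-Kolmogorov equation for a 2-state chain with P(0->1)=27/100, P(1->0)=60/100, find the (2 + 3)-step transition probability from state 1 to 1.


P^5 = P^2 * P^3
Computing via matrix multiplication of the transition matrix.
Entry (1,1) of P^5 = 0.3104

0.3104


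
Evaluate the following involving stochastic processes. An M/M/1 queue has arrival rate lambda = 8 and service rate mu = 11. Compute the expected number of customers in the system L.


rho = 8/11 = 0.7273
L = rho/(1-rho)
= 0.7273/0.2727
= 2.6667

2.6667


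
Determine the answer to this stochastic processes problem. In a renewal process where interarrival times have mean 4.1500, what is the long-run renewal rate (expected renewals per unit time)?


Long-run renewal rate = 1/E(X)
= 1/4.1500
= 0.2410

0.2410


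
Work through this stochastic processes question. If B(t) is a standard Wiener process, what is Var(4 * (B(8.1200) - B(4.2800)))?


Var(alpha*(B(t)-B(s))) = alpha^2 * (t-s)
= 4^2 * (8.1200 - 4.2800)
= 16 * 3.8400
= 61.4400

61.4400


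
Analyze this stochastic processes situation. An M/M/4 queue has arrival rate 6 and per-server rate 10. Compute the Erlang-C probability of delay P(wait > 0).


a = lambda/mu = 0.6000
rho = a/c = 0.1500
Erlang-C formula applied:
C(c,a) = 0.0035

0.0035


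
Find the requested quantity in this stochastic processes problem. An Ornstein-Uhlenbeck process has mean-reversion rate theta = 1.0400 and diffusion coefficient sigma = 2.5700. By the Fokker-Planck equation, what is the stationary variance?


Stationary variance = sigma^2 / (2*theta)
= 2.5700^2 / (2*1.0400)
= 6.6049 / 2.0800
= 3.1754

3.1754


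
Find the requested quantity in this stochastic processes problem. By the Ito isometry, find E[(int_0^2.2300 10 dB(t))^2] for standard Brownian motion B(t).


By Ito isometry: E[(int f dB)^2] = int f^2 dt
= 10^2 * 2.2300
= 100 * 2.2300 = 223.0000

223.0000


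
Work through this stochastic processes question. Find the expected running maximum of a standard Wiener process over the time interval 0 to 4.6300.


E(max B(s)) = sqrt(2t/pi)
= sqrt(2*4.6300/pi)
= sqrt(2.9475)
= 1.7168

1.7168


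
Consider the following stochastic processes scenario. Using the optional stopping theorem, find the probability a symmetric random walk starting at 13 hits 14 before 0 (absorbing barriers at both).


By optional stopping theorem: E(M at tau) = M(0) = 13
P(hit 14)*14 + P(hit 0)*0 = 13
P(hit 14) = (13 - 0)/(14 - 0) = 13/14 = 0.9286

0.9286


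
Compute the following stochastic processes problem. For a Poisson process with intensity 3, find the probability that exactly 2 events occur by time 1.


P(N(t)=k) = (lambda*t)^k * exp(-lambda*t) / k!
lambda*t = 3
= 3^2 * exp(-3) / 2!
= 9 * 0.0498 / 2
= 0.2240

0.2240


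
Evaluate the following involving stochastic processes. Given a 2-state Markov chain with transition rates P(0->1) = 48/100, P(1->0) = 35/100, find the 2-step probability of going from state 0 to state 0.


Computing P^2 by matrix multiplication.
P = [[0.5200, 0.4800], [0.3500, 0.6500]]
After raising P to the power 2:
P^2(0,0) = 0.4384

0.4384


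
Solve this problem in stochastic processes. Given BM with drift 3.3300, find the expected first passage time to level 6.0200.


Expected first passage time = a/mu
= 6.0200/3.3300
= 1.8078

1.8078


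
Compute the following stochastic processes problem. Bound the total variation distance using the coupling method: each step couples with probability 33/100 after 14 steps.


TV distance bound <= (1-delta)^n
= (1 - 0.3300)^14
= 0.6700^14
= 0.0037

0.0037


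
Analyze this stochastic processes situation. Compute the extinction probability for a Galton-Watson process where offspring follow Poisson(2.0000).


Since mu = 2.0000 > 1, extinction prob q < 1.
Solve s = exp(mu*(s-1)) iteratively.
q = 0.2032

0.2032


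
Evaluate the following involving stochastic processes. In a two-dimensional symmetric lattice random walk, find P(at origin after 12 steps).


P = C(12,6)^2 / 4^12
= 924^2 / 16777216
= 853776 / 16777216
= 0.0509

0.0509


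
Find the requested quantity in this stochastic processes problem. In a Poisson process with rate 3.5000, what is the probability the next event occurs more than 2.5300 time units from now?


P(X > t) = exp(-lambda * t)
= exp(-3.5000 * 2.5300)
= exp(-8.8550) = 1.4267e-04

1.4267e-04


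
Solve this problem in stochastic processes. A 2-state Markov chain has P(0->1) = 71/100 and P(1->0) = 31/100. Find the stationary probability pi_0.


Stationary distribution: pi_0 = p10/(p01+p10), pi_1 = p01/(p01+p10)
p01 = 0.7100, p10 = 0.3100
pi_0 = 0.3039

0.3039


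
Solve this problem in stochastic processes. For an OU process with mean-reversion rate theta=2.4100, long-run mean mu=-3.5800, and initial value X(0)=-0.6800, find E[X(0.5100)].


E[X(t)] = mu + (X(0) - mu)*exp(-theta*t)
= -3.5800 + (-0.6800 - -3.5800)*exp(-2.4100*0.5100)
= -3.5800 + 2.9000 * 0.2926
= -2.7316

-2.7316


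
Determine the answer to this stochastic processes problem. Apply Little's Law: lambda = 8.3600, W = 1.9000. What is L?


Little's Law: L = lambda * W
= 8.3600 * 1.9000
= 15.8840

15.8840


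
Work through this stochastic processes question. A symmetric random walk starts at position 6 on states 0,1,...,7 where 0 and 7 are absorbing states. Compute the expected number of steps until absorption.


For symmetric RW on 0,...,N with absorbing barriers, E(i) = i*(N-i)
E(6) = 6 * 1 = 6

6


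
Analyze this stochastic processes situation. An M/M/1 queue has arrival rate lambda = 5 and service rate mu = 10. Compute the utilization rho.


rho = lambda/mu
= 5/10
= 0.5000

0.5000


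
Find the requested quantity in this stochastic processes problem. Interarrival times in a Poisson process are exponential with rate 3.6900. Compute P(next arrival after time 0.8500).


P(X > t) = exp(-lambda * t)
= exp(-3.6900 * 0.8500)
= exp(-3.1365) = 0.0434

0.0434


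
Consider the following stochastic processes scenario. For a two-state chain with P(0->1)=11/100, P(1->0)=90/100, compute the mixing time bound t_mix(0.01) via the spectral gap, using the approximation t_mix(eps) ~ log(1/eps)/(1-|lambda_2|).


lambda_2 = |1 - p01 - p10| = |1 - 0.1100 - 0.9000| = 0.0100
t_mix ~ log(1/eps)/(1 - |lambda_2|)
= log(100)/(1 - 0.0100) = 4.6052/0.9900
= 4.6517

4.6517


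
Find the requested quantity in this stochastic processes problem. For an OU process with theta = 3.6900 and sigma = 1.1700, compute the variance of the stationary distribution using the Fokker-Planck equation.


Stationary variance = sigma^2 / (2*theta)
= 1.1700^2 / (2*3.6900)
= 1.3689 / 7.3800
= 0.1855

0.1855


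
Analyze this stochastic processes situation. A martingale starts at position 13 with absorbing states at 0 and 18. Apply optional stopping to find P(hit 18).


By optional stopping theorem: E(M at tau) = M(0) = 13
P(hit 18)*18 + P(hit 0)*0 = 13
P(hit 18) = (13 - 0)/(18 - 0) = 13/18 = 0.7222

0.7222


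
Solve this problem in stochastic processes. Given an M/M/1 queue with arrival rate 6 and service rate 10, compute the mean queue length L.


rho = 6/10 = 0.6000
L = rho/(1-rho)
= 0.6000/0.4000
= 1.5000

1.5000


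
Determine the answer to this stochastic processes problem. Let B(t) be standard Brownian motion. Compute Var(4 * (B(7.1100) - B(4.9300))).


Var(alpha*(B(t)-B(s))) = alpha^2 * (t-s)
= 4^2 * (7.1100 - 4.9300)
= 16 * 2.1800
= 34.8800

34.8800


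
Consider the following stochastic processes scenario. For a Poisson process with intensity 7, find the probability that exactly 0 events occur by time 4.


P(N(t)=k) = (lambda*t)^k * exp(-lambda*t) / k!
lambda*t = 28
= 28^0 * exp(-28) / 0!
= 1 * 6.9144e-13 / 1
= 6.9144e-13

6.9144e-13


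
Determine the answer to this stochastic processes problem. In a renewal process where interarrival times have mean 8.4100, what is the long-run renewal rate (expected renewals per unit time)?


Long-run renewal rate = 1/E(X)
= 1/8.4100
= 0.1189

0.1189


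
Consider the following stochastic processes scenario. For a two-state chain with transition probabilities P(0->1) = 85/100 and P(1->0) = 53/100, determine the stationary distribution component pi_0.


Stationary distribution: pi_0 = p10/(p01+p10), pi_1 = p01/(p01+p10)
p01 = 0.8500, p10 = 0.5300
pi_0 = 0.3841

0.3841


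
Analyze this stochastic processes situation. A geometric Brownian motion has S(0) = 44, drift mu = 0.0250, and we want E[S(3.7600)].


E[S(t)] = S(0) * exp(mu * t)
= 44 * exp(0.0250 * 3.7600)
= 44 * 1.0986
= 48.3366

48.3366


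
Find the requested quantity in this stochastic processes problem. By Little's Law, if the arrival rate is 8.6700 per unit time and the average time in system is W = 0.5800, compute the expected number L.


Little's Law: L = lambda * W
= 8.6700 * 0.5800
= 5.0286

5.0286


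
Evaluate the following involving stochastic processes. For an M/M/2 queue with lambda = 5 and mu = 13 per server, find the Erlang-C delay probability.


a = lambda/mu = 0.3846
rho = a/c = 0.1923
Erlang-C formula applied:
C(c,a) = 0.0620

0.0620


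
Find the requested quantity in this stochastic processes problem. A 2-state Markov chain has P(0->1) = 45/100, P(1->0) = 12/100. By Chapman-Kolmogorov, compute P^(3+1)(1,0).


P^4 = P^3 * P^1
Computing via matrix multiplication of the transition matrix.
Entry (1,0) of P^4 = 0.2033

0.2033


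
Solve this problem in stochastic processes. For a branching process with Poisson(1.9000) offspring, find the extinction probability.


Since mu = 1.9000 > 1, extinction prob q < 1.
Solve s = exp(mu*(s-1)) iteratively.
q = 0.2328

0.2328


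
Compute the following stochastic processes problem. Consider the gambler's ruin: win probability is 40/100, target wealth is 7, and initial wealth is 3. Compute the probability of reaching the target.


Gambler's ruin formula:
r = q/p = 0.6000/0.4000 = 1.5000
P(win) = (1 - r^i)/(1 - r^N)
= (1 - 1.5000^3)/(1 - 1.5000^7)
= 0.1476

0.1476


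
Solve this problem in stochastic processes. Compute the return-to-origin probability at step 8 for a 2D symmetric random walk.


P = C(8,4)^2 / 4^8
= 70^2 / 65536
= 4900 / 65536
= 0.0748

0.0748


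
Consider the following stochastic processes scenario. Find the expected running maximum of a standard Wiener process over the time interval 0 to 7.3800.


E(max B(s)) = sqrt(2t/pi)
= sqrt(2*7.3800/pi)
= sqrt(4.6983)
= 2.1675

2.1675


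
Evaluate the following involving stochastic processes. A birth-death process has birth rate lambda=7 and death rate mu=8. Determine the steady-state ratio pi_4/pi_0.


For birth-death process, pi_n/pi_0 = (lambda/mu)^n
= (7/8)^4
= 0.5862

0.5862


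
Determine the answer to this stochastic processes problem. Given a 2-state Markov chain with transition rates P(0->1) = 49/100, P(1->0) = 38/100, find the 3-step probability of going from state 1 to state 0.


Computing P^3 by matrix multiplication.
P = [[0.5100, 0.4900], [0.3800, 0.6200]]
After raising P to the power 3:
P^3(1,0) = 0.4358

0.4358


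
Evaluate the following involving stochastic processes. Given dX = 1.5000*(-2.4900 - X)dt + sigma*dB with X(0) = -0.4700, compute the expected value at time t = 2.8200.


E[X(t)] = mu + (X(0) - mu)*exp(-theta*t)
= -2.4900 + (-0.4700 - -2.4900)*exp(-1.5000*2.8200)
= -2.4900 + 2.0200 * 0.0146
= -2.4606

-2.4606


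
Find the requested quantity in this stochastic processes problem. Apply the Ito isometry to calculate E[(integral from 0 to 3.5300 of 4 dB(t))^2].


By Ito isometry: E[(int f dB)^2] = int f^2 dt
= 4^2 * 3.5300
= 16 * 3.5300 = 56.4800

56.4800


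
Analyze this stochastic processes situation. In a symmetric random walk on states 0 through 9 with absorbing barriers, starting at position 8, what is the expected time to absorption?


For symmetric RW on 0,...,N with absorbing barriers, E(i) = i*(N-i)
E(8) = 8 * 1 = 8

8


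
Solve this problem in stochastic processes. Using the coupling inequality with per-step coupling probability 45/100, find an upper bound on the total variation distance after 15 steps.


TV distance bound <= (1-delta)^n
= (1 - 0.4500)^15
= 0.5500^15
= 1.2748e-04

1.2748e-04


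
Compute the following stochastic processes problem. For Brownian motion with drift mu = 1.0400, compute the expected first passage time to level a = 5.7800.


Expected first passage time = a/mu
= 5.7800/1.0400
= 5.5577

5.5577


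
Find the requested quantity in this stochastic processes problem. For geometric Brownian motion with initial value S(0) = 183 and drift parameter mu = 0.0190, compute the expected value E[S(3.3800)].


E[S(t)] = S(0) * exp(mu * t)
= 183 * exp(0.0190 * 3.3800)
= 183 * 1.0663
= 195.1378

195.1378


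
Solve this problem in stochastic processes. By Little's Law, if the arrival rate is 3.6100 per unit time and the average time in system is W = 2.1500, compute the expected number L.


Little's Law: L = lambda * W
= 3.6100 * 2.1500
= 7.7615

7.7615


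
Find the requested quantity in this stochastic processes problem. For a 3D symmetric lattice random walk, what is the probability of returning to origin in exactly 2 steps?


P(return in 2 steps) = P(reverse first step) = 1/(2d)
= 1/6
= 0.1667

0.1667


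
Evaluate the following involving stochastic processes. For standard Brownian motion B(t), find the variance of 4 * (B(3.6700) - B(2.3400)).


Var(alpha*(B(t)-B(s))) = alpha^2 * (t-s)
= 4^2 * (3.6700 - 2.3400)
= 16 * 1.3300
= 21.2800

21.2800


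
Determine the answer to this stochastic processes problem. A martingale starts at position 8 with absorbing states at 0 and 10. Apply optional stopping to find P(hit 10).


By optional stopping theorem: E(M at tau) = M(0) = 8
P(hit 10)*10 + P(hit 0)*0 = 8
P(hit 10) = (8 - 0)/(10 - 0) = 4/5 = 0.8000

0.8000


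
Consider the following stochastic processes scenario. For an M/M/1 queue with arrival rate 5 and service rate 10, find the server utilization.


rho = lambda/mu
= 5/10
= 0.5000

0.5000


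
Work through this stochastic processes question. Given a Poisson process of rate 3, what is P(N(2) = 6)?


P(N(t)=k) = (lambda*t)^k * exp(-lambda*t) / k!
lambda*t = 6
= 6^6 * exp(-6) / 6!
= 46656 * 0.0025 / 720
= 0.1606

0.1606


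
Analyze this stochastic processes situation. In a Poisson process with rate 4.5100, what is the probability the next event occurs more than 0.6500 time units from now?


P(X > t) = exp(-lambda * t)
= exp(-4.5100 * 0.6500)
= exp(-2.9315) = 0.0533

0.0533


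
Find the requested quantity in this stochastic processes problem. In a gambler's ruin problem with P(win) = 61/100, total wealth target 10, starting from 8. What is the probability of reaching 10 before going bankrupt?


Gambler's ruin formula:
r = q/p = 0.3900/0.6100 = 0.6393
P(win) = (1 - r^i)/(1 - r^N)
= (1 - 0.6393^8)/(1 - 0.6393^10)
= 0.9833

0.9833


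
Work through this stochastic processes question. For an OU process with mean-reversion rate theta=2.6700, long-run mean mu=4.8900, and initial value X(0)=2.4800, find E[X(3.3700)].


E[X(t)] = mu + (X(0) - mu)*exp(-theta*t)
= 4.8900 + (2.4800 - 4.8900)*exp(-2.6700*3.3700)
= 4.8900 + -2.4100 * 1.2367e-04
= 4.8897

4.8897


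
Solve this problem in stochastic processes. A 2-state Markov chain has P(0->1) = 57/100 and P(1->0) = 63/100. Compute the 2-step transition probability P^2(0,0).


Computing P^2 by matrix multiplication.
P = [[0.4300, 0.5700], [0.6300, 0.3700]]
After raising P to the power 2:
P^2(0,0) = 0.5440

0.5440


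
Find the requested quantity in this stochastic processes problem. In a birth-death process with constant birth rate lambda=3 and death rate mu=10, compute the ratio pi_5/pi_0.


For birth-death process, pi_n/pi_0 = (lambda/mu)^n
= (3/10)^5
= 0.0024

0.0024


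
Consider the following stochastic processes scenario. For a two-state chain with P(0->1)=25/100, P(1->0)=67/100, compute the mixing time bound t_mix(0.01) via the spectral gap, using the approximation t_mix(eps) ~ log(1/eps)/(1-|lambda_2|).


lambda_2 = |1 - p01 - p10| = |1 - 0.2500 - 0.6700| = 0.0800
t_mix ~ log(1/eps)/(1 - |lambda_2|)
= log(100)/(1 - 0.0800) = 4.6052/0.9200
= 5.0056

5.0056


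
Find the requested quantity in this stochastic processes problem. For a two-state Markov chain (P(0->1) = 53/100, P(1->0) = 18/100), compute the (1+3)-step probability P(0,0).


P^4 = P^1 * P^3
Computing via matrix multiplication of the transition matrix.
Entry (0,0) of P^4 = 0.2588

0.2588
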